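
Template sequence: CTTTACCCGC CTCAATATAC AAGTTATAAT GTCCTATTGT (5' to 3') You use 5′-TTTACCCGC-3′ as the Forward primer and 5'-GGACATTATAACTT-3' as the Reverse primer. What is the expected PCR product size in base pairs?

33 bp

Scanning the template, TTTACCCGC occurs at positions 2–10; this primer anneals to the bottom strand there with its 3' end pointing downstream.
The reverse primer's reverse complement is AAGTTATAATGTCC, which matches the template at positions 21–34.
The product runs from position 2 to position 34, so its length is 34 − 2 + 1 = 33 bp.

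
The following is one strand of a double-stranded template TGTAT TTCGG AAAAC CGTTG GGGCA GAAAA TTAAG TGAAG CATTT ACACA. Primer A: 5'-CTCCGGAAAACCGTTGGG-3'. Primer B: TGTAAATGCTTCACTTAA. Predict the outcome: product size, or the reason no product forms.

No product — primer A has no binding site in the template.

Primer A (CTCCGGAAAACCGTTGGG) does not match the top strand, and its reverse complement CCCAACGGTTTTCCGGAG does not match either.
With no annealing site for primer A, no amplification occurs.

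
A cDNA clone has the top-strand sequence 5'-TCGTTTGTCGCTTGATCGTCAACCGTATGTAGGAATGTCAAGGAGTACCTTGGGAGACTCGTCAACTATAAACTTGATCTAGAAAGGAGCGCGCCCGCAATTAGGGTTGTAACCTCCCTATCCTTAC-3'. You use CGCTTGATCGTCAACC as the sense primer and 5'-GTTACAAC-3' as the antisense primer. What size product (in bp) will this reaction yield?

The forward primer matches the template at positions 9–24.
Taking the reverse complement of GTTACAAC gives GTTGTAAC, found at positions 106–113 on the template; the primer anneals here to the top strand with its 3' end pointing upstream.
The product runs from position 9 to position 113, so its length is 113 − 9 + 1 = 105 bp.

105 bp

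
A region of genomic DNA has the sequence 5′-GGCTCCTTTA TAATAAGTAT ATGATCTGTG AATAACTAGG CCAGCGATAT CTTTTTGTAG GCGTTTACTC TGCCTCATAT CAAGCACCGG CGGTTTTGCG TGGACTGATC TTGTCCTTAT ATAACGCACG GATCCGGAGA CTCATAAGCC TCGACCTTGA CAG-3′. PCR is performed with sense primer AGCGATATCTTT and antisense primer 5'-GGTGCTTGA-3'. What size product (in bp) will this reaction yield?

46 bp

Forward primer AGCGATATCTTT is found on the top strand at positions 43–54.
Taking the reverse complement of GGTGCTTGA gives TCAAGCACC, found at positions 80–88 on the template; the primer anneals here to the top strand with its 3' end pointing upstream.
Product length = (reverse-primer end) − (forward-primer start) + 1 = 88 − 43 + 1 = 46 bp.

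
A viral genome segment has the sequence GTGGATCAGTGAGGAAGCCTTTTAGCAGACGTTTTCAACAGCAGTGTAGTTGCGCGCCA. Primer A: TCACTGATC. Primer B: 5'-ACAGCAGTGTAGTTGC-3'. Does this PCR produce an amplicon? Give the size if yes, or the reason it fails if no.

No product — the primers' 3' ends point away from each other.

Primer A (TCACTGATC) has reverse complement GATCAGTGA, which matches the top strand at positions 4–12; primer A anneals to the top strand there with its 3' end pointing upstream toward position 4.
Primer B (ACAGCAGTGTAGTTGC) matches the top strand directly at positions 38–53; it anneals to the bottom strand with its 3' end pointing downstream toward position 53.
The 3' ends diverge (primer A extends toward position 1, primer B toward position 59), so the primers never converge on a shared product.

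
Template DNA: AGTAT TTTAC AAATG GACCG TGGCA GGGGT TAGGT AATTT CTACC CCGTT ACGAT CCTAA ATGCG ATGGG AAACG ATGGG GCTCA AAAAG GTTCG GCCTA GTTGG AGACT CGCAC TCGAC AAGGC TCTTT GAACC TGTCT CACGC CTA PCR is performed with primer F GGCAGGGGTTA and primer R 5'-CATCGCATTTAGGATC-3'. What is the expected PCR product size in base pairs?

The forward primer matches the template at positions 22–32.
The reverse primer's reverse complement is GATCCTAAATGCGATG, which matches the template at positions 53–68.
Amplicon spans positions 22–68: 47 bp.

47 bp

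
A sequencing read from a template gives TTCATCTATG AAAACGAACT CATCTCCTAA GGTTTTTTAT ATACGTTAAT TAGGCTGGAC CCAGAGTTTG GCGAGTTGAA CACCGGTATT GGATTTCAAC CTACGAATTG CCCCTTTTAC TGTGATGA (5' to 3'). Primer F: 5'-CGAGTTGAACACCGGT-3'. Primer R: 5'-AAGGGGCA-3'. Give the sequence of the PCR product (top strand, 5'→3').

5'-CGAGTTGAACACCGGTATTGGATTTCAACCTACGAATTGCCCCTT-3'

Scanning the template, CGAGTTGAACACCGGT occurs at positions 72–87; this primer anneals to the bottom strand there with its 3' end pointing downstream.
Taking the reverse complement of AAGGGGCA gives TGCCCCTT, found at positions 109–116 on the template; the primer anneals here to the top strand with its 3' end pointing upstream.
The product is the template from position 72 through 116 (45 bp).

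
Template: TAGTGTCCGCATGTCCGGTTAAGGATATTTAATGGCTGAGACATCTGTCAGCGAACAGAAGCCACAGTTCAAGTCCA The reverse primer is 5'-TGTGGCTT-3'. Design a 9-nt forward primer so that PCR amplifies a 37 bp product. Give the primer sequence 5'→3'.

The reverse primer's reverse complement AAGCCACA matches the template at positions 59–66, so the product ends at position 66.
A 37 bp product then starts at position 66 − 37 + 1 = 30.
The forward primer is identical to the top strand there: TAATGGCTG.

5'-TAATGGCTG-3'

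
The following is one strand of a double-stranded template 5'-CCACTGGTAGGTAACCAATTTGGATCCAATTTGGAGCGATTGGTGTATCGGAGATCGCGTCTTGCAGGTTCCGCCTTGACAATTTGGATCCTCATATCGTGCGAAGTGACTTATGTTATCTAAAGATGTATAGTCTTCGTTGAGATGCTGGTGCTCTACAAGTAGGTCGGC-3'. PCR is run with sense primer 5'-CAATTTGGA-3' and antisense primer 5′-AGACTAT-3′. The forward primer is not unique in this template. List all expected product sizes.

The forward primer CAATTTGGA matches the top strand at positions 16–24, 27–35, 80–88.
The reverse primer's reverse complement is ATAGTCT, matching at positions 130–136.
Each forward site pairs with the reverse site to give a product ending at position 136: sizes 121, 110, 57 bp.

121 bp, 110 bp, 57 bp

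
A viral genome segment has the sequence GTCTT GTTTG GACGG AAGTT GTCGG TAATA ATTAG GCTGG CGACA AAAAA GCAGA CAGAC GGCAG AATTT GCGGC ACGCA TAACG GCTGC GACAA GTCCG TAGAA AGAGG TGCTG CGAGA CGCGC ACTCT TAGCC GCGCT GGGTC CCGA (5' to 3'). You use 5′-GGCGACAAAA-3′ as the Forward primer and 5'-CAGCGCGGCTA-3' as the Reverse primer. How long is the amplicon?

103 bp

The forward primer matches the template at positions 39–48.
The reverse primer's reverse complement is TAGCCGCGCTG, which matches the template at positions 131–141.
The product runs from position 39 to position 141, so its length is 141 − 39 + 1 = 103 bp.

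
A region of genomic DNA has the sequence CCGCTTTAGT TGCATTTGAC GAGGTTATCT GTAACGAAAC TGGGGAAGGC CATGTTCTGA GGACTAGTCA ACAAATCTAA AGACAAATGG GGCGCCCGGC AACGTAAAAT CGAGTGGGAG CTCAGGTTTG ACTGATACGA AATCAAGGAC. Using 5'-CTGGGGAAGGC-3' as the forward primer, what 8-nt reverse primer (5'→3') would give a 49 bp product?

The forward primer binds at positions 40–50, so a 49 bp product ends at position 40 + 49 − 1 = 88.
The reverse primer anneals to the top strand over positions 81–88, i.e. to AGACAAAT.
Its sequence written 5'→3' is the reverse complement: ATTTGTCT.

5'-ATTTGTCT-3'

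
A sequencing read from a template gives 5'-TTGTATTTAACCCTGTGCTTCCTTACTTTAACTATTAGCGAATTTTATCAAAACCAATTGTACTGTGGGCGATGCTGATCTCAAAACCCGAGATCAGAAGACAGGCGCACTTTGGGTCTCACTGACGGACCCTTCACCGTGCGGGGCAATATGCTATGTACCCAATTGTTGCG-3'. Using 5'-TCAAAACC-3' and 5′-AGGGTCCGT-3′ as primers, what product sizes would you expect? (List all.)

86 bp, 53 bp

The forward primer TCAAAACC matches the top strand at positions 48–55, 81–88.
The reverse primer's reverse complement is ACGGACCCT, matching at positions 125–133.
Each forward site pairs with the reverse site to give a product ending at position 133: sizes 86, 53 bp.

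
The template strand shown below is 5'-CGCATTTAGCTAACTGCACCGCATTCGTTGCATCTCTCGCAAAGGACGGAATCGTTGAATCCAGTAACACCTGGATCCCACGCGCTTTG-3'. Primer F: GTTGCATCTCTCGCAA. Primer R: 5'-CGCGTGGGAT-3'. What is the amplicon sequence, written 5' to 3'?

The forward primer matches the template at positions 27–42.
Taking the reverse complement of CGCGTGGGAT gives ATCCCACGCG, found at positions 75–84 on the template; the primer anneals here to the top strand with its 3' end pointing upstream.
The product is the template from position 27 through 84 (58 bp).

5'-GTTGCATCTCTCGCAAAGGACGGAATCGTTGAATCCAGTAACACCTGGATCCCACGCG-3'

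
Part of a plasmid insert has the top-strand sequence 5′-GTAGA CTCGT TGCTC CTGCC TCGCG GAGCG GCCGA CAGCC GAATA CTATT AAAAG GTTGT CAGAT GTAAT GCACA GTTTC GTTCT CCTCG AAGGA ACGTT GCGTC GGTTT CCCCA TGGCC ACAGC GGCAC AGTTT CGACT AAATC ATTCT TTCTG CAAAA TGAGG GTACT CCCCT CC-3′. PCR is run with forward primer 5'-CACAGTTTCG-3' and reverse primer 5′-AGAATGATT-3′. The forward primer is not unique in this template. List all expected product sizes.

The forward primer CACAGTTTCG matches the top strand at positions 72–81, 128–137.
The reverse primer's reverse complement is AATCATTCT, matching at positions 142–150.
Each forward site pairs with the reverse site to give a product ending at position 150: sizes 79, 23 bp.

79 bp, 23 bp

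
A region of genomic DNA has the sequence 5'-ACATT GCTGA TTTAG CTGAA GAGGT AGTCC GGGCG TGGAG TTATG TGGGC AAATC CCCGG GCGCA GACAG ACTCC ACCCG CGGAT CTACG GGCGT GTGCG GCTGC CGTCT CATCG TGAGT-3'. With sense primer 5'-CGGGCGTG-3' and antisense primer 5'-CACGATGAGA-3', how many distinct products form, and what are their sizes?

The forward primer CGGGCGTG matches the top strand at positions 30–37, 89–96.
The reverse primer's reverse complement is TCTCATCGTG, matching at positions 108–117.
Each forward site pairs with the reverse site to give a product ending at position 117: sizes 88, 29 bp.

Two products: 88 bp, 29 bp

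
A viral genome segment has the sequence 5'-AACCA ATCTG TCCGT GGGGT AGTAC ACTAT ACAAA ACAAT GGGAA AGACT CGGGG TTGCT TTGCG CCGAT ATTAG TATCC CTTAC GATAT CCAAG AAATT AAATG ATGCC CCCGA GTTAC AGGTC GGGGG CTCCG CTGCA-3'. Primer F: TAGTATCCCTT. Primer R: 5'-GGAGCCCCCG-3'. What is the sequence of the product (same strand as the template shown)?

Scanning the template, TAGTATCCCTT occurs at positions 73–83; this primer anneals to the bottom strand there with its 3' end pointing downstream.
Reverse complement of the reverse primer: CGGGGGCTCC. This occurs on the top strand at positions 125–134.
The product is the template from position 73 through 134 (62 bp).

5'-TAGTATCCCTTACGATATCCAAGAAATTAAATGATGCCCCCGAGTTACAGGTCGGGGGCTCC-3'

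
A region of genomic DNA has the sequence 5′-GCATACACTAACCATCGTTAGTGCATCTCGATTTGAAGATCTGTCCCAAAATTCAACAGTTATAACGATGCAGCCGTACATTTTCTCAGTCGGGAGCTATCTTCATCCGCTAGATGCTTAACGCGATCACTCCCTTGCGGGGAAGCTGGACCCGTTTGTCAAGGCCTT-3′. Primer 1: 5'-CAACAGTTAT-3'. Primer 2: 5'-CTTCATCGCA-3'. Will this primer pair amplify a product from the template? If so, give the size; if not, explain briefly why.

No product — primer 2 has no binding site in the template.

Primer 2 (CTTCATCGCA) does not match the top strand, and its reverse complement TGCGATGAAG does not match either.
With no annealing site for primer 2, no amplification occurs.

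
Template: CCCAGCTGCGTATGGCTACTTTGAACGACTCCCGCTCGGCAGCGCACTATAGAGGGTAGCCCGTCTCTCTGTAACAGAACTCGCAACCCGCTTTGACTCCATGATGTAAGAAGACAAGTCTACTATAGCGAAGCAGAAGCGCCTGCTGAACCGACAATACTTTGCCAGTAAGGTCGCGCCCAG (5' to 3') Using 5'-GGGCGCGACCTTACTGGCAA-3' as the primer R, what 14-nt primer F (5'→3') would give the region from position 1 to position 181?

The reverse primer's reverse complement TTGCCAGTAAGGTCGCGCCC matches the template at positions 162–181; the product starts at position 1.
The forward primer is identical to the top strand over positions 1–14: CCCAGCTGCGTATG.

5'-CCCAGCTGCGTATG-3'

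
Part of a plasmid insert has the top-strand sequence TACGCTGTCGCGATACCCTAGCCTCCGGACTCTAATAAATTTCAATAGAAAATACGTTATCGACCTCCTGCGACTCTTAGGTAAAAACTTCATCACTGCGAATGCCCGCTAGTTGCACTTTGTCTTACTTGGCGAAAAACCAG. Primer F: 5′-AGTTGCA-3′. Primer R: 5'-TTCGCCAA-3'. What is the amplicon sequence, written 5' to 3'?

The forward primer matches the template at positions 111–117.
The reverse primer's reverse complement is TTGGCGAA, which matches the template at positions 129–136.
The product is the template from position 111 through 136 (26 bp).

5'-AGTTGCACTTTGTCTTACTTGGCGAA-3'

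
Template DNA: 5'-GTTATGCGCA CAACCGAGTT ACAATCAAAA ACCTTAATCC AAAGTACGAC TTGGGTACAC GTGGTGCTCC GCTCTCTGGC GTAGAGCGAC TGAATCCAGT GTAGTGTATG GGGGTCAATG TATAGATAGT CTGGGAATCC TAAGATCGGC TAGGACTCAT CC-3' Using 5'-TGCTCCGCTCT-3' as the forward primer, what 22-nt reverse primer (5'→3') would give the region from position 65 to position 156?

The product's 3' end on the top strand is position 156.
The reverse primer anneals to the top strand over positions 135–156, i.e. to GAATCCTAAGATCGGCTAGGAC.
Its sequence written 5'→3' is the reverse complement: GTCCTAGCCGATCTTAGGATTC.

5'-GTCCTAGCCGATCTTAGGATTC-3'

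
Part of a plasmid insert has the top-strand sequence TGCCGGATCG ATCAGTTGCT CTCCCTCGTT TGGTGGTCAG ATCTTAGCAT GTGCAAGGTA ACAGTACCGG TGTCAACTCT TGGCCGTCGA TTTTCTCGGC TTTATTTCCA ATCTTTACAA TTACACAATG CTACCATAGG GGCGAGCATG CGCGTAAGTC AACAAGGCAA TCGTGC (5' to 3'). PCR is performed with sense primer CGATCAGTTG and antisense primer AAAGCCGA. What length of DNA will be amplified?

95 bp

Forward primer CGATCAGTTG is found on the top strand at positions 9–18.
Reverse complement of the reverse primer: TCGGCTTT. This occurs on the top strand at positions 96–103.
Product length = (reverse-primer end) − (forward-primer start) + 1 = 103 − 9 + 1 = 95 bp.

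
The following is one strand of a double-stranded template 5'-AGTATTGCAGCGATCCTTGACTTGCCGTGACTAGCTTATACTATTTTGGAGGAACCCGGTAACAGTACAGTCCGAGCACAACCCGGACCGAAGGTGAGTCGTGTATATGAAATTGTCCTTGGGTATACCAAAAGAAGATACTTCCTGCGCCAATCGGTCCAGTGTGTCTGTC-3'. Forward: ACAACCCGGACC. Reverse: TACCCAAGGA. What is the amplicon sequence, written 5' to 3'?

5'-ACAACCCGGACCGAAGGTGAGTCGTGTATATGAAATTGTCCTTGGGTA-3'

The forward primer matches the template at positions 78–89.
Reverse complement of the reverse primer: TCCTTGGGTA. This occurs on the top strand at positions 116–125.
The product is the template from position 78 through 125 (48 bp).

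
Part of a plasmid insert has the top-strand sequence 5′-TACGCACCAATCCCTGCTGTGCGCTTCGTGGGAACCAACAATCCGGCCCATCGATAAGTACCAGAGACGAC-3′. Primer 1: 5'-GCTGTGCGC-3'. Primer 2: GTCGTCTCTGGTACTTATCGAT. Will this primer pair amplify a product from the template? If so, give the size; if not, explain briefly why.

Yes — a 56 bp product.

Primer 1 (GCTGTGCGC) matches the top strand at positions 16–24; it acts as a forward primer.
Primer 2's reverse complement is ATCGATAAGTACCAGAGACGAC, matching the top strand at positions 50–71; it acts as a reverse primer.
The 3' ends face each other across positions 16–71, giving a 56 bp product.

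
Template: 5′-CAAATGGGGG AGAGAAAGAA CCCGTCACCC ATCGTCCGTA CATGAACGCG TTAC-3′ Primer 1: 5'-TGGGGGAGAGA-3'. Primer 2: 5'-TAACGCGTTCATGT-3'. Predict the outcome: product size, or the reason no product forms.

Yes — a 49 bp product.

Primer 1 (TGGGGGAGAGA) matches the top strand at positions 5–15; it acts as a forward primer.
Primer 2's reverse complement is ACATGAACGCGTTA, matching the top strand at positions 40–53; it acts as a reverse primer.
The 3' ends face each other across positions 5–53, giving a 49 bp product.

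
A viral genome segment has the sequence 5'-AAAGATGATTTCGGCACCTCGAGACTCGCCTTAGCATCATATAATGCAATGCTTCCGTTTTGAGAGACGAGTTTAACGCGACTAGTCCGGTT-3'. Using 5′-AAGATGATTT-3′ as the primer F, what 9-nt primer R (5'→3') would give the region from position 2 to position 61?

The product's 3' end on the top strand is position 61.
The reverse primer anneals to the top strand over positions 53–61, i.e. to TTCCGTTTT.
Its sequence written 5'→3' is the reverse complement: AAAACGGAA.

5'-AAAACGGAA-3'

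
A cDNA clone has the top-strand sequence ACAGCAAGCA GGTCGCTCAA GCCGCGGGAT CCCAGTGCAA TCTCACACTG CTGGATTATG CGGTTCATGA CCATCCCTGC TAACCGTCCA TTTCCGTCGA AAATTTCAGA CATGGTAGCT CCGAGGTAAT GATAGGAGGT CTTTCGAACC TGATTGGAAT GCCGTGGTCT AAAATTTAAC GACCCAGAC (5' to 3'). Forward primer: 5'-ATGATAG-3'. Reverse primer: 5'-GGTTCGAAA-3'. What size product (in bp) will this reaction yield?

Forward primer ATGATAG is found on the top strand at positions 129–135.
The reverse primer's reverse complement is TTTCGAACC, which matches the template at positions 142–150.
Product length = (reverse-primer end) − (forward-primer start) + 1 = 150 − 129 + 1 = 22 bp.

22 bp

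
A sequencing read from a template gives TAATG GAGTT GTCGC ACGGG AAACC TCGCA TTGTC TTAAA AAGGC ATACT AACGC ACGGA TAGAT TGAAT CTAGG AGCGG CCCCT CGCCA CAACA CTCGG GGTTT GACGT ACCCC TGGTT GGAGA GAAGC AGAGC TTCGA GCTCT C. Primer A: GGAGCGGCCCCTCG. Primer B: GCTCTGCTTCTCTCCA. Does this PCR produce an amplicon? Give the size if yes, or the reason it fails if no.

Primer A (GGAGCGGCCCCTCG) matches the top strand at positions 74–87; it acts as a forward primer.
Primer B's reverse complement is TGGAGAGAAGCAGAGC, matching the top strand at positions 120–135; it acts as a reverse primer.
The 3' ends face each other across positions 74–135, giving a 62 bp product.

Yes — a 62 bp product.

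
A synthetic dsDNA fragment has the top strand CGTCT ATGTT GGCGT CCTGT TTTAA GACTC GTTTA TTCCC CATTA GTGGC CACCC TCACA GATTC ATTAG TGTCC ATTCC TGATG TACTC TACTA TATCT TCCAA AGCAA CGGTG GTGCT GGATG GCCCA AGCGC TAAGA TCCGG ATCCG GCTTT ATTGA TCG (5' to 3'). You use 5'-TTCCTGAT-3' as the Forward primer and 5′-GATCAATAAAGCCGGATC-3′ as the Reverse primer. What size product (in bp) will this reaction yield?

86 bp

Forward primer TTCCTGAT is found on the top strand at positions 77–84.
Taking the reverse complement of GATCAATAAAGCCGGATC gives GATCCGGCTTTATTGATC, found at positions 145–162 on the template; the primer anneals here to the top strand with its 3' end pointing upstream.
The product runs from position 77 to position 162, so its length is 162 − 77 + 1 = 86 bp.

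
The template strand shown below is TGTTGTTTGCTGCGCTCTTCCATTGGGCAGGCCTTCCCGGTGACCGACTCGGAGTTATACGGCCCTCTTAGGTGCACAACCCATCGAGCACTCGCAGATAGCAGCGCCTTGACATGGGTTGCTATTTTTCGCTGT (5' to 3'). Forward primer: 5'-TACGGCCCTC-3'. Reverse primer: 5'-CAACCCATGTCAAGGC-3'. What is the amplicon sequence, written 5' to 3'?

5'-TACGGCCCTCTTAGGTGCACAACCCATCGAGCACTCGCAGATAGCAGCGCCTTGACATGGGTTG-3'

The forward primer matches the template at positions 58–67.
The reverse primer's reverse complement is GCCTTGACATGGGTTG, which matches the template at positions 106–121.
The product is the template from position 58 through 121 (64 bp).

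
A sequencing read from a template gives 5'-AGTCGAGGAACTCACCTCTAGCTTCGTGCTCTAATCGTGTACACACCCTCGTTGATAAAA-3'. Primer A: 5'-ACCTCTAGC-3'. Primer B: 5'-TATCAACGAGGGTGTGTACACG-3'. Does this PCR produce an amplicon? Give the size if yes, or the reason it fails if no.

Yes — a 44 bp product.

Primer A (ACCTCTAGC) matches the top strand at positions 14–22; it acts as a forward primer.
Primer B's reverse complement is CGTGTACACACCCTCGTTGATA, matching the top strand at positions 36–57; it acts as a reverse primer.
The 3' ends face each other across positions 14–57, giving a 44 bp product.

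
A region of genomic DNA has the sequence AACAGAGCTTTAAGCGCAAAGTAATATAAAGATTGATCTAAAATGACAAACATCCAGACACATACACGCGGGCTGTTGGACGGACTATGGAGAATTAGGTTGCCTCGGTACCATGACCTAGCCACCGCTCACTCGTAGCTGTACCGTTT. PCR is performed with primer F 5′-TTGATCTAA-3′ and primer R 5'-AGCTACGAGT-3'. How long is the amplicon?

Forward primer TTGATCTAA is found on the top strand at positions 33–41.
Reverse complement of the reverse primer: ACTCGTAGCT. This occurs on the top strand at positions 131–140.
Amplicon spans positions 33–140: 108 bp.

108 bp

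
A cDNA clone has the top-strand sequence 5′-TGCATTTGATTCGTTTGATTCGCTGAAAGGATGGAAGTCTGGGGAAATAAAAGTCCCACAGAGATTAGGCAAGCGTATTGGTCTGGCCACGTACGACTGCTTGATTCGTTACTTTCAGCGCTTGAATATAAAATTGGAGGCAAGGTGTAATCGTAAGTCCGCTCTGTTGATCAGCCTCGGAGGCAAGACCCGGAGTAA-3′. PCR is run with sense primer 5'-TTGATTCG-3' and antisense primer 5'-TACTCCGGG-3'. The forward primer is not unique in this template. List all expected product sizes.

192 bp, 183 bp, 97 bp

The forward primer TTGATTCG matches the top strand at positions 6–13, 15–22, 101–108.
The reverse primer's reverse complement is CCCGGAGTA, matching at positions 189–197.
Each forward site pairs with the reverse site to give a product ending at position 197: sizes 192, 183, 97 bp.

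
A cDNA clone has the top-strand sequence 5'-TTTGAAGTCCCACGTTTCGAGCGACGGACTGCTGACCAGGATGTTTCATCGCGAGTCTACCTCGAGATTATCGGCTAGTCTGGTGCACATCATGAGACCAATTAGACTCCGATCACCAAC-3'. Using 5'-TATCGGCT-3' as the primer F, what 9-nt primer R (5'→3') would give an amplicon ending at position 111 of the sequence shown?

5'-CGGAGTCTA-3'

The forward primer binds at positions 69–76; the product's 3' end on the top strand is position 111.
The reverse primer anneals to the top strand over positions 103–111, i.e. to TAGACTCCG.
Its sequence written 5'→3' is the reverse complement: CGGAGTCTA.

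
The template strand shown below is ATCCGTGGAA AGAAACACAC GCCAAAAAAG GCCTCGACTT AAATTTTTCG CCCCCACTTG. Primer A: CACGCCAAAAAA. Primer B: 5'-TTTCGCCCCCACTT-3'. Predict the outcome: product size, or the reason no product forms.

Primer A (CACGCCAAAAAA) matches the top strand at positions 18–29 (3' end points downstream).
Primer B (TTTCGCCCCCACTT) also matches the top strand directly, at positions 46–59 — its reverse complement AAGTGGGGGCGAAA is not present.
Both primers anneal to the bottom strand with 3' ends pointing the same way, so neither can prime synthesis back toward the other.

No product — both primers anneal to the same strand and extend in the same direction.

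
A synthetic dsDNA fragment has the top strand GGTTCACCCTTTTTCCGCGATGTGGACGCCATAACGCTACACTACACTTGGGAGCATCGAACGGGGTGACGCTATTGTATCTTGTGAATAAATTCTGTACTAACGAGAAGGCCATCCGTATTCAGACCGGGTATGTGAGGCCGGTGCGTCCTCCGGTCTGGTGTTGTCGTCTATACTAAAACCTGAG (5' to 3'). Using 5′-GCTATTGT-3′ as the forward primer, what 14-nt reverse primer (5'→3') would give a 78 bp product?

5'-CGCACCGGCCTCAC-3'

The forward primer binds at positions 71–78, so a 78 bp product ends at position 71 + 78 − 1 = 148.
The reverse primer anneals to the top strand over positions 135–148, i.e. to GTGAGGCCGGTGCG.
Its sequence written 5'→3' is the reverse complement: CGCACCGGCCTCAC.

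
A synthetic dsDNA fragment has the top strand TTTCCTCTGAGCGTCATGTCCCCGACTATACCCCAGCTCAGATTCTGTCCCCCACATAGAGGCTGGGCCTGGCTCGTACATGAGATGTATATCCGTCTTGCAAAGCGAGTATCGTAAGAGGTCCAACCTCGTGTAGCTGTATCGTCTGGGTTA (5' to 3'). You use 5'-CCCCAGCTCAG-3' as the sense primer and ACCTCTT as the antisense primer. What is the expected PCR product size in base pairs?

92 bp

The forward primer matches the template at positions 31–41.
The reverse primer's reverse complement is AAGAGGT, which matches the template at positions 116–122.
The product runs from position 31 to position 122, so its length is 122 − 31 + 1 = 92 bp.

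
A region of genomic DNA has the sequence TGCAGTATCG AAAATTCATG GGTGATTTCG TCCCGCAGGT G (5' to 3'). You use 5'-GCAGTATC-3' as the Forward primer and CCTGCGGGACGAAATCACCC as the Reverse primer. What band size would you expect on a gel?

Forward primer GCAGTATC is found on the top strand at positions 2–9.
Taking the reverse complement of CCTGCGGGACGAAATCACCC gives GGGTGATTTCGTCCCGCAGG, found at positions 20–39 on the template; the primer anneals here to the top strand with its 3' end pointing upstream.
The product runs from position 2 to position 39, so its length is 39 − 2 + 1 = 38 bp.

38 bp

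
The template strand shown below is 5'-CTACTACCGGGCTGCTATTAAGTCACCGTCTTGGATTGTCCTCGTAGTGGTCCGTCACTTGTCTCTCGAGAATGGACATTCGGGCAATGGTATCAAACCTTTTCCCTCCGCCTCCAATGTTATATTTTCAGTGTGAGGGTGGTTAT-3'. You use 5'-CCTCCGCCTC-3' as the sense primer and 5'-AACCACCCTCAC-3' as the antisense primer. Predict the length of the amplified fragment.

Forward primer CCTCCGCCTC is found on the top strand at positions 105–114.
Taking the reverse complement of AACCACCCTCAC gives GTGAGGGTGGTT, found at positions 133–144 on the template; the primer anneals here to the top strand with its 3' end pointing upstream.
Amplicon spans positions 105–144: 40 bp.

40 bp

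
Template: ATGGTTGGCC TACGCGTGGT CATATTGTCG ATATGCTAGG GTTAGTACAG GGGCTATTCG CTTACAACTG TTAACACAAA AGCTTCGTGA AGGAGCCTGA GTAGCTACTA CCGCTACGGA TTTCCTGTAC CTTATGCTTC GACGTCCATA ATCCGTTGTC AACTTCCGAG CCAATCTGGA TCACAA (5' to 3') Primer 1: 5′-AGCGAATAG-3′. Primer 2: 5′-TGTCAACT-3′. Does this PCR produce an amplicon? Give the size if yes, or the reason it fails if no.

No product — the primers' 3' ends point away from each other.

Primer 1 (AGCGAATAG) has reverse complement CTATTCGCT, which matches the top strand at positions 54–62; primer 1 anneals to the top strand there with its 3' end pointing upstream toward position 54.
Primer 2 (TGTCAACT) matches the top strand directly at positions 157–164; it anneals to the bottom strand with its 3' end pointing downstream toward position 164.
The 3' ends diverge (primer 1 extends toward position 1, primer 2 toward position 186), so the primers never converge on a shared product.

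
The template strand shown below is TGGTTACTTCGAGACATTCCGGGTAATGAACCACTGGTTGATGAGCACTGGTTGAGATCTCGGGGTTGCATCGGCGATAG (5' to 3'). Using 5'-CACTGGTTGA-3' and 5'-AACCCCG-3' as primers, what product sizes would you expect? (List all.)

36 bp, 22 bp

The forward primer CACTGGTTGA matches the top strand at positions 32–41, 46–55.
The reverse primer's reverse complement is CGGGGTT, matching at positions 61–67.
Each forward site pairs with the reverse site to give a product ending at position 67: sizes 36, 22 bp.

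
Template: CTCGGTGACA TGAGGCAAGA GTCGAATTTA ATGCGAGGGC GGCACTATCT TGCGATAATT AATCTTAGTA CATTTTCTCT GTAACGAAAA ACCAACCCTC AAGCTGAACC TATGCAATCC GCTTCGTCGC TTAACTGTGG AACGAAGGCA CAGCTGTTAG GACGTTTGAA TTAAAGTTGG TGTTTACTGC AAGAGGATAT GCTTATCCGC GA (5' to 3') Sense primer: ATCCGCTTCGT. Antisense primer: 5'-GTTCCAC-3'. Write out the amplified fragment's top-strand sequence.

Forward primer ATCCGCTTCGT is found on the top strand at positions 117–127.
Reverse complement of the reverse primer: GTGGAAC. This occurs on the top strand at positions 137–143.
The product is the template from position 117 through 143 (27 bp).

5'-ATCCGCTTCGTCGCTTAACTGTGGAAC-3'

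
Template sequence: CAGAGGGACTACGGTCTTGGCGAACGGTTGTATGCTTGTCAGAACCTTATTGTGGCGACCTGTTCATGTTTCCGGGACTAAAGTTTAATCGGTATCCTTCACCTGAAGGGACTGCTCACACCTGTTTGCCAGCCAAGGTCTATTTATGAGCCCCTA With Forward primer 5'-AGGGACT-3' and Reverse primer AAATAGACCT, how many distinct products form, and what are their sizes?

Two products: 142 bp, 39 bp

The forward primer AGGGACT matches the top strand at positions 4–10, 107–113.
The reverse primer's reverse complement is AGGTCTATTT, matching at positions 136–145.
Each forward site pairs with the reverse site to give a product ending at position 145: sizes 142, 39 bp.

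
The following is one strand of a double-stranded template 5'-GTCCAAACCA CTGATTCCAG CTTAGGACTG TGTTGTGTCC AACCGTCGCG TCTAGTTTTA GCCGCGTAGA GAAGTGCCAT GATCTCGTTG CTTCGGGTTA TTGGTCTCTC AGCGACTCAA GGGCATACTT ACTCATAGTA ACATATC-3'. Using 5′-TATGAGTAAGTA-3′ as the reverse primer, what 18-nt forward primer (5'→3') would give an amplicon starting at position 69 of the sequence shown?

The reverse primer's reverse complement TACTTACTCATA matches the template at positions 126–137; the product starts at position 69.
The forward primer is identical to the top strand over positions 69–86: GAGAAGTGCCATGATCTC.

5'-GAGAAGTGCCATGATCTC-3'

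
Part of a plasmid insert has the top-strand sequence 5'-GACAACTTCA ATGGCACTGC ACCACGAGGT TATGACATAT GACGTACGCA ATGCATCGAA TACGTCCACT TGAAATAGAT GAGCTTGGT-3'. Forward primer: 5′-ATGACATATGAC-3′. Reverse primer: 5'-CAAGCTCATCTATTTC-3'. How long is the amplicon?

56 bp

Forward primer ATGACATATGAC is found on the top strand at positions 32–43.
The reverse primer's reverse complement is GAAATAGATGAGCTTG, which matches the template at positions 72–87.
Product length = (reverse-primer end) − (forward-primer start) + 1 = 87 − 32 + 1 = 56 bp.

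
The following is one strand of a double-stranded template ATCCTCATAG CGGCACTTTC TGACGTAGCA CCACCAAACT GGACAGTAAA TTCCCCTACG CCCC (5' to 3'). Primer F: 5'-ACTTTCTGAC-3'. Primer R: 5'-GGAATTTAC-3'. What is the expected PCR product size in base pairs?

Forward primer ACTTTCTGAC is found on the top strand at positions 15–24.
The reverse primer's reverse complement is GTAAATTCC, which matches the template at positions 46–54.
Product length = (reverse-primer end) − (forward-primer start) + 1 = 54 − 15 + 1 = 40 bp.

40 bp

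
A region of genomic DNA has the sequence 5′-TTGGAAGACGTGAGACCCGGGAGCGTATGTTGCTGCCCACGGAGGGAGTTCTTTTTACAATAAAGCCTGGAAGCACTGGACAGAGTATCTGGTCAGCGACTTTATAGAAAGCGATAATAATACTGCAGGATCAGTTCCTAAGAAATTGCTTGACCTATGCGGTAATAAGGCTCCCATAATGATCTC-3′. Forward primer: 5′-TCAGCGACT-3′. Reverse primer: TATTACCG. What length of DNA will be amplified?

75 bp

Scanning the template, TCAGCGACT occurs at positions 93–101; this primer anneals to the bottom strand there with its 3' end pointing downstream.
Taking the reverse complement of TATTACCG gives CGGTAATA, found at positions 160–167 on the template; the primer anneals here to the top strand with its 3' end pointing upstream.
The product runs from position 93 to position 167, so its length is 167 − 93 + 1 = 75 bp.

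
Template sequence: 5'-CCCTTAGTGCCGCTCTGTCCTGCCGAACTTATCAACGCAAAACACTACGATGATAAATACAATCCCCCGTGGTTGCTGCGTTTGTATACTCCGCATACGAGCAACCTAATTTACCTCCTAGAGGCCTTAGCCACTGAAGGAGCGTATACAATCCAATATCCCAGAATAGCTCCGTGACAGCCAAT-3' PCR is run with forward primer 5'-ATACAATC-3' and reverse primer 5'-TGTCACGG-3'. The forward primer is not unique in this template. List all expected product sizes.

123 bp, 34 bp

The forward primer ATACAATC matches the top strand at positions 57–64, 146–153.
The reverse primer's reverse complement is CCGTGACA, matching at positions 172–179.
Each forward site pairs with the reverse site to give a product ending at position 179: sizes 123, 34 bp.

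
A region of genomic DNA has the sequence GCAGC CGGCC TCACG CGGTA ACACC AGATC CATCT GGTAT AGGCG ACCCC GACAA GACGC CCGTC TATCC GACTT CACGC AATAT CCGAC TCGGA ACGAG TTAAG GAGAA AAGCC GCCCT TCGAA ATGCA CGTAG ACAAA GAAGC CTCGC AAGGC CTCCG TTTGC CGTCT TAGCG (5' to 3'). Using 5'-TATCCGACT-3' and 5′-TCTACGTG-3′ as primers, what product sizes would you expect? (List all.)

The forward primer TATCCGACT matches the top strand at positions 66–74, 83–91.
The reverse primer's reverse complement is CACGTAGA, matching at positions 129–136.
Each forward site pairs with the reverse site to give a product ending at position 136: sizes 71, 54 bp.

71 bp, 54 bp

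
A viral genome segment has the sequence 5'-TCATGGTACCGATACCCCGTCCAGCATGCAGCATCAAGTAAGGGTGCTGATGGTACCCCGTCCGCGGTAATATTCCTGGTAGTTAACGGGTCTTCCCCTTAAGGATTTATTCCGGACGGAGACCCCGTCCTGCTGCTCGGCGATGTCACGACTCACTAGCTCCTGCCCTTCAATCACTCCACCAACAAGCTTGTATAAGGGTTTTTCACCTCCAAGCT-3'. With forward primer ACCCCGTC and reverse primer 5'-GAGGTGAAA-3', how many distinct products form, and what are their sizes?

Three products: 199 bp, 158 bp, 91 bp

The forward primer ACCCCGTC matches the top strand at positions 14–21, 55–62, 122–129.
The reverse primer's reverse complement is TTTCACCTC, matching at positions 204–212.
Each forward site pairs with the reverse site to give a product ending at position 212: sizes 199, 158, 91 bp.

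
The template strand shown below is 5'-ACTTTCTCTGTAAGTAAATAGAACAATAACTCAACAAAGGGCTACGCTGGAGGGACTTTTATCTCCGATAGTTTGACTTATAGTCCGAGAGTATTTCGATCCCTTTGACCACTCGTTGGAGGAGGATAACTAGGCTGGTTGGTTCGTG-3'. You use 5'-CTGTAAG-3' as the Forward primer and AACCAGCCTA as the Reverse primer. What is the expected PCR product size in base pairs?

133 bp

Scanning the template, CTGTAAG occurs at positions 8–14; this primer anneals to the bottom strand there with its 3' end pointing downstream.
Taking the reverse complement of AACCAGCCTA gives TAGGCTGGTT, found at positions 131–140 on the template; the primer anneals here to the top strand with its 3' end pointing upstream.
Amplicon spans positions 8–140: 133 bp.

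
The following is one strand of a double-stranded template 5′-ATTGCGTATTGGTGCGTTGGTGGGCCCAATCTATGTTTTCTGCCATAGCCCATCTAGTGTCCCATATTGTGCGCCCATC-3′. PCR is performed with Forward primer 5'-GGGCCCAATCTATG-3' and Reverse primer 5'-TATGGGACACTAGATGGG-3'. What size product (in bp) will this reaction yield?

45 bp

The forward primer matches the template at positions 22–35.
The reverse primer's reverse complement is CCCATCTAGTGTCCCATA, which matches the template at positions 49–66.
Amplicon spans positions 22–66: 45 bp.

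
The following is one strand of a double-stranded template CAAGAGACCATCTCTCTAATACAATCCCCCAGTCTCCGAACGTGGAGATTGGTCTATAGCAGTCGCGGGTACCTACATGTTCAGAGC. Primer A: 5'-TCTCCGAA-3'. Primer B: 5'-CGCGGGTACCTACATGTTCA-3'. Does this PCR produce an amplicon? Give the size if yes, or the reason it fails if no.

No product — both primers anneal to the same strand and extend in the same direction.

Primer A (TCTCCGAA) matches the top strand at positions 33–40 (3' end points downstream).
Primer B (CGCGGGTACCTACATGTTCA) also matches the top strand directly, at positions 64–83 — its reverse complement TGAACATGTAGGTACCCGCG is not present.
Both primers anneal to the bottom strand with 3' ends pointing the same way, so neither can prime synthesis back toward the other.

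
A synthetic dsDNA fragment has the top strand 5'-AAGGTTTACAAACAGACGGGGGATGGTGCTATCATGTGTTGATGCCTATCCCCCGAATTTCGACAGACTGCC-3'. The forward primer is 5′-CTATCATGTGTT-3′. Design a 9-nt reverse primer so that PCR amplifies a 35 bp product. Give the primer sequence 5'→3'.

The forward primer binds at positions 29–40, so a 35 bp product ends at position 29 + 35 − 1 = 63.
The reverse primer anneals to the top strand over positions 55–63, i.e. to GAATTTCGA.
Its sequence written 5'→3' is the reverse complement: TCGAAATTC.

5'-TCGAAATTC-3'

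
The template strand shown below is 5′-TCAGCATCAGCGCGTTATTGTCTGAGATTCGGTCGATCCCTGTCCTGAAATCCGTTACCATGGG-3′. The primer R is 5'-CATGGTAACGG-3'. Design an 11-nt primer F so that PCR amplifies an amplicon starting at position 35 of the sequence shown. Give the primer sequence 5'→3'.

5'-GATCCCTGTCC-3'

The reverse primer's reverse complement CCGTTACCATG matches the template at positions 52–62; the product starts at position 35.
The forward primer is identical to the top strand over positions 35–45: GATCCCTGTCC.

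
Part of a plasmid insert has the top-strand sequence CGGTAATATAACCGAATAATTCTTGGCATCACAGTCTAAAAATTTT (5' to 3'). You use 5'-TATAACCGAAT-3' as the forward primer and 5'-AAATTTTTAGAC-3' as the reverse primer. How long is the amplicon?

39 bp

Forward primer TATAACCGAAT is found on the top strand at positions 7–17.
Taking the reverse complement of AAATTTTTAGAC gives GTCTAAAAATTT, found at positions 34–45 on the template; the primer anneals here to the top strand with its 3' end pointing upstream.
Product length = (reverse-primer end) − (forward-primer start) + 1 = 45 − 7 + 1 = 39 bp.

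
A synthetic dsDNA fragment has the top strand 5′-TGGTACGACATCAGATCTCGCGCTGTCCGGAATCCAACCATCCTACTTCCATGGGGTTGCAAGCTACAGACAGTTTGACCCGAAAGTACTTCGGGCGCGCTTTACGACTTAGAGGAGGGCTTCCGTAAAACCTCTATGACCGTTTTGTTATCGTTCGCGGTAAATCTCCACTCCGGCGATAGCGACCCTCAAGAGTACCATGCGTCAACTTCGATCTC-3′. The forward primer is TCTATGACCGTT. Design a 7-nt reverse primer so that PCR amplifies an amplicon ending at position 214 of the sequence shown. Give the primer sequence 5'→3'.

The forward primer binds at positions 133–144; the product's 3' end on the top strand is position 214.
The reverse primer anneals to the top strand over positions 208–214, i.e. to ACTTCGA.
Its sequence written 5'→3' is the reverse complement: TCGAAGT.

5'-TCGAAGT-3'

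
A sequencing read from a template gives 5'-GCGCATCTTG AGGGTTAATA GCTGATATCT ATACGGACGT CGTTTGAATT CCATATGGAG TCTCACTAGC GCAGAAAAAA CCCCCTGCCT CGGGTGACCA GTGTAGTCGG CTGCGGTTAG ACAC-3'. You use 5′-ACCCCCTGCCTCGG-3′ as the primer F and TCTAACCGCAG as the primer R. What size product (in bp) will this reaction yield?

Scanning the template, ACCCCCTGCCTCGG occurs at positions 80–93; this primer anneals to the bottom strand there with its 3' end pointing downstream.
The reverse primer's reverse complement is CTGCGGTTAGA, which matches the template at positions 111–121.
The product runs from position 80 to position 121, so its length is 121 − 80 + 1 = 42 bp.

42 bp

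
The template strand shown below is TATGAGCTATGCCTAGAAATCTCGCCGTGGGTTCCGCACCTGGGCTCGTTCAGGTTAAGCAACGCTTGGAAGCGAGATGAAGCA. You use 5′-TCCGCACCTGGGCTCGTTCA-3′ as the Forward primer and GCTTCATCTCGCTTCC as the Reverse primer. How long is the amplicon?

51 bp

Forward primer TCCGCACCTGGGCTCGTTCA is found on the top strand at positions 33–52.
The reverse primer's reverse complement is GGAAGCGAGATGAAGC, which matches the template at positions 68–83.
Product length = (reverse-primer end) − (forward-primer start) + 1 = 83 − 33 + 1 = 51 bp.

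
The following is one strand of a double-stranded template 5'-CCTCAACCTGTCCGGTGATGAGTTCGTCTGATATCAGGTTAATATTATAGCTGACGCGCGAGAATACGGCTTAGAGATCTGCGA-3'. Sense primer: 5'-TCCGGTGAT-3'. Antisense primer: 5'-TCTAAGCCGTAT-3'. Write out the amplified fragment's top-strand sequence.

Scanning the template, TCCGGTGAT occurs at positions 11–19; this primer anneals to the bottom strand there with its 3' end pointing downstream.
The reverse primer's reverse complement is ATACGGCTTAGA, which matches the template at positions 64–75.
The product is the template from position 11 through 75 (65 bp).

5'-TCCGGTGATGAGTTCGTCTGATATCAGGTTAATATTATAGCTGACGCGCGAGAATACGGCTTAGA-3'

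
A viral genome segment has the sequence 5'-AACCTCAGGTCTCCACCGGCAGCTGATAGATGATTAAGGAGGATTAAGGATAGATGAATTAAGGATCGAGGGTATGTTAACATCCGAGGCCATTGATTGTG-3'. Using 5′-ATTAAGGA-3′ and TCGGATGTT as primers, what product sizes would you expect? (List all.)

The forward primer ATTAAGGA matches the top strand at positions 33–40, 43–50, 58–65.
The reverse primer's reverse complement is AACATCCGA, matching at positions 79–87.
Each forward site pairs with the reverse site to give a product ending at position 87: sizes 55, 45, 30 bp.

55 bp, 45 bp, 30 bp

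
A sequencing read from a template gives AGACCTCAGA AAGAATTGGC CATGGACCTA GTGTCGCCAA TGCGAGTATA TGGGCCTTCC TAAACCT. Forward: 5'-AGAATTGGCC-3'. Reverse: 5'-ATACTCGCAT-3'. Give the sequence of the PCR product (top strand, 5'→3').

5'-AGAATTGGCCATGGACCTAGTGTCGCCAATGCGAGTAT-3'

Forward primer AGAATTGGCC is found on the top strand at positions 12–21.
Taking the reverse complement of ATACTCGCAT gives ATGCGAGTAT, found at positions 40–49 on the template; the primer anneals here to the top strand with its 3' end pointing upstream.
The product is the template from position 12 through 49 (38 bp).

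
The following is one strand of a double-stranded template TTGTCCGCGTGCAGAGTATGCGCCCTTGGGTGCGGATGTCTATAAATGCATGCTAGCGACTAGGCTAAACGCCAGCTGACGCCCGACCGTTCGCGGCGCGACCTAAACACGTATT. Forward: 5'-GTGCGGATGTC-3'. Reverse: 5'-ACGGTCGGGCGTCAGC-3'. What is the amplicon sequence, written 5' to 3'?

Forward primer GTGCGGATGTC is found on the top strand at positions 30–40.
Reverse complement of the reverse primer: GCTGACGCCCGACCGT. This occurs on the top strand at positions 75–90.
The product is the template from position 30 through 90 (61 bp).

5'-GTGCGGATGTCTATAAATGCATGCTAGCGACTAGGCTAAACGCCAGCTGACGCCCGACCGT-3'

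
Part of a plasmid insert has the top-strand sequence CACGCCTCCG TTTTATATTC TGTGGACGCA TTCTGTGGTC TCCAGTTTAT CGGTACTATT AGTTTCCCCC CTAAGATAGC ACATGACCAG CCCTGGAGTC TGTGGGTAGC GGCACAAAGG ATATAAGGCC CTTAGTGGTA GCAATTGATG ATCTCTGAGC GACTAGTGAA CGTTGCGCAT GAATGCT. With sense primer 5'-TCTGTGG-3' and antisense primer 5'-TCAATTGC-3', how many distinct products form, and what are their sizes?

Three products: 130 bp, 117 bp, 50 bp

The forward primer TCTGTGG matches the top strand at positions 19–25, 32–38, 99–105.
The reverse primer's reverse complement is GCAATTGA, matching at positions 141–148.
Each forward site pairs with the reverse site to give a product ending at position 148: sizes 130, 117, 50 bp.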